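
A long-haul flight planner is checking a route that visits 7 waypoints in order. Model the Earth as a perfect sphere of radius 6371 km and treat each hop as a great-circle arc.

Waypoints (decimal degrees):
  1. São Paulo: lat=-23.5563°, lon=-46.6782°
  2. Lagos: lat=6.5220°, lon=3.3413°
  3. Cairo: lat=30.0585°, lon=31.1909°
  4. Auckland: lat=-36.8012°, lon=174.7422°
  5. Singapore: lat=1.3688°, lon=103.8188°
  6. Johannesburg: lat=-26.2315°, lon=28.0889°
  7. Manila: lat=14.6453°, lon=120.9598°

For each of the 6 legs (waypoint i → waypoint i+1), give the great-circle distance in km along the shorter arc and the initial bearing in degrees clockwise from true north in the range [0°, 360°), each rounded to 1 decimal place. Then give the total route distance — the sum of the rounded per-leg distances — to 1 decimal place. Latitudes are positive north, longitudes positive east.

Leg 1: dist=6375.0 km, bearing=64.7°
Leg 2: dist=3913.4 km, bearing=44.6°
Leg 3: dist=16572.4 km, bearing=112.4°
Leg 4: dist=8415.4 km, bearing=282.8°
Leg 5: dist=8656.4 km, bearing=242.8°
Leg 6: dist=11000.5 km, bearing=78.0°
Total: 54933.1 km

Leg 1: φ1=-0.4111350, φ2=0.1138304, Δφ=0.5249654, Δλ=0.8730050 rad; a=sin²(Δφ/2)+cosφ1·cosφ2·sin²(Δλ/2)=0.2301110782; c=2·atan2(√a, √(1-a))=1.000623144; dist=6371·c=6374.970 ≈ 6375.0 km; running total=6375.0 km
Leg 1 bearing: y=sinΔλ·cosφ2=0.76130415, x=cosφ1·sinφ2-sinφ1·cosφ2·cosΔλ=0.35924347; θ=atan2(y, x)=64.7384° ≈ 64.7°
Leg 2: φ1=0.1138304, φ2=0.5246198, Δφ=0.4107894, Δλ=0.4860672 rad; a=sin²(Δφ/2)+cosφ1·cosφ2·sin²(Δλ/2)=0.0913959670; c=2·atan2(√a, √(1-a))=0.614246304; dist=6371·c=3913.363 ≈ 3913.4 km; running total=10288.4 km
Leg 2 bearing: y=sinΔλ·cosφ2=0.40432700, x=cosφ1·sinφ2-sinφ1·cosφ2·cosΔλ=0.41071967; θ=atan2(y, x)=44.5506° ≈ 44.6°
Leg 3: φ1=0.5246198, φ2=-0.6423021, Δφ=-1.1669219, Δλ=2.5054428 rad; a=sin²(Δφ/2)+cosφ1·cosφ2·sin²(Δλ/2)=0.9287592437; c=2·atan2(√a, √(1-a))=2.601222838; dist=6371·c=16572.391 ≈ 16572.4 km; running total=26860.8 km
Leg 3 bearing: y=sinΔλ·cosφ2=0.47570931, x=cosφ1·sinφ2-sinφ1·cosφ2·cosΔλ=-0.19586398; θ=atan2(y, x)=112.3785° ≈ 112.4°
Leg 4: φ1=-0.6423021, φ2=0.0238901, Δφ=0.6661922, Δλ=-1.2378468 rad; a=sin²(Δφ/2)+cosφ1·cosφ2·sin²(Δλ/2)=0.3763419686; c=2·atan2(√a, √(1-a))=1.320887042; dist=6371·c=8415.371 ≈ 8415.4 km; running total=35276.2 km
Leg 4 bearing: y=sinΔλ·cosφ2=-0.94481279, x=cosφ1·sinφ2-sinφ1·cosφ2·cosΔλ=0.21485707; θ=atan2(y, x)=-77.1884° <0 so +360° → 282.8116° ≈ 282.8°
Leg 5: φ1=0.0238901, φ2=-0.4578260, Δφ=-0.4817161, Δλ=-1.3217361 rad; a=sin²(Δφ/2)+cosφ1·cosφ2·sin²(Δλ/2)=0.3947565851; c=2·atan2(√a, √(1-a))=1.358723407; dist=6371·c=8656.427 ≈ 8656.4 km; running total=43932.6 km
Leg 5 bearing: y=sinΔλ·cosφ2=-0.86933764, x=cosφ1·sinφ2-sinφ1·cosφ2·cosΔλ=-0.44715474; θ=atan2(y, x)=-117.2196° <0 so +360° → 242.7804° ≈ 242.8°
Leg 6: φ1=-0.4578260, φ2=0.2556087, Δφ=0.7134347, Δλ=1.6209030 rad; a=sin²(Δφ/2)+cosφ1·cosφ2·sin²(Δλ/2)=0.5776102449; c=2·atan2(√a, √(1-a))=1.726646971; dist=6371·c=11000.468 ≈ 11000.5 km; running total=54933.1 km
Leg 6 bearing: y=sinΔλ·cosφ2=0.96629528, x=cosφ1·sinφ2-sinφ1·cosφ2·cosΔλ=0.20537780; θ=atan2(y, x)=78.0008° ≈ 78.0°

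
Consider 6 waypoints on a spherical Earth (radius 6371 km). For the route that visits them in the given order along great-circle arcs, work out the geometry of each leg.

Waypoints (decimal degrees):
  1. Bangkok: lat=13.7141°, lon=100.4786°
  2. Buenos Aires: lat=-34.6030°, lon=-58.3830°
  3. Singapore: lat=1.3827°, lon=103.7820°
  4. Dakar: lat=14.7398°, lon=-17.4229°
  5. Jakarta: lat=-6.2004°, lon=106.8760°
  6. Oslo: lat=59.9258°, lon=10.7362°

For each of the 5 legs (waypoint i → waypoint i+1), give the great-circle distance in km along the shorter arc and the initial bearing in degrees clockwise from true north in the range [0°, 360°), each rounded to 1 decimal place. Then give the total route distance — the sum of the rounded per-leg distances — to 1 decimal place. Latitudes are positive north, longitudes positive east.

Leg 1: dist=16868.1 km, bearing=218.8°
Leg 2: dist=15883.9 km, bearing=149.5°
Leg 3: dist=13304.9 km, bearing=287.9°
Leg 4: dist=13865.8 km, bearing=87.3°
Leg 5: dist=10945.9 km, bearing=329.8°
Total: 70868.6 km

Leg 1: φ1=0.2393562, φ2=-0.6039363, Δφ=-0.8432925, Δλ=-2.7726580 rad; a=sin²(Δφ/2)+cosφ1·cosφ2·sin²(Δλ/2)=0.9402336994; c=2·atan2(√a, √(1-a))=2.647643478; dist=6371·c=16868.137 ≈ 16868.1 km; running total=16868.1 km
Leg 1 bearing: y=sinΔλ·cosφ2=-0.29683036, x=cosφ1·sinφ2-sinφ1·cosφ2·cosΔλ=-0.36968757; θ=atan2(y, x)=-141.2382° <0 so +360° → 218.7618° ≈ 218.8°
Leg 2: φ1=-0.6039363, φ2=0.0241327, Δφ=0.6280689, Δλ=2.8303132 rad; a=sin²(Δφ/2)+cosφ1·cosφ2·sin²(Δλ/2)=0.8985126549; c=2·atan2(√a, √(1-a))=2.493149987; dist=6371·c=15883.859 ≈ 15883.9 km; running total=32752.0 km
Leg 2 bearing: y=sinΔλ·cosφ2=0.30618769, x=cosφ1·sinφ2-sinφ1·cosφ2·cosΔλ=-0.52057637; θ=atan2(y, x)=149.5372° ≈ 149.5°
Leg 3: φ1=0.0241327, φ2=0.2572580, Δφ=0.2331254, Δλ=-2.1154246 rad; a=sin²(Δφ/2)+cosφ1·cosφ2·sin²(Δλ/2)=0.7473823807; c=2·atan2(√a, √(1-a))=2.088360445; dist=6371·c=13304.944 ≈ 13304.9 km; running total=46056.9 km
Leg 3 bearing: y=sinΔλ·cosφ2=-0.82717244, x=cosφ1·sinφ2-sinφ1·cosφ2·cosΔλ=0.26644621; θ=atan2(y, x)=-72.1454° <0 so +360° → 287.8546° ≈ 287.9°
Leg 4: φ1=0.2572580, φ2=-0.1082174, Δφ=-0.3654754, Δλ=2.1694251 rad; a=sin²(Δφ/2)+cosφ1·cosφ2·sin²(Δλ/2)=0.7846289279; c=2·atan2(√a, √(1-a))=2.176399223; dist=6371·c=13865.839 ≈ 13865.8 km; running total=59922.7 km
Leg 4 bearing: y=sinΔλ·cosφ2=0.82127655, x=cosφ1·sinφ2-sinφ1·cosφ2·cosΔλ=0.03808313; θ=atan2(y, x)=87.3451° ≈ 87.3°
Leg 5: φ1=-0.1082174, φ2=1.0459025, Δφ=1.1541199, Δλ=-1.6779561 rad; a=sin²(Δφ/2)+cosφ1·cosφ2·sin²(Δλ/2)=0.5733749671; c=2·atan2(√a, √(1-a))=1.718078155; dist=6371·c=10945.876 ≈ 10945.9 km; running total=70868.6 km
Leg 5 bearing: y=sinΔλ·cosφ2=-0.49824663, x=cosφ1·sinφ2-sinφ1·cosφ2·cosΔλ=0.85452604; θ=atan2(y, x)=-30.2451° <0 so +360° → 329.7549° ≈ 329.8°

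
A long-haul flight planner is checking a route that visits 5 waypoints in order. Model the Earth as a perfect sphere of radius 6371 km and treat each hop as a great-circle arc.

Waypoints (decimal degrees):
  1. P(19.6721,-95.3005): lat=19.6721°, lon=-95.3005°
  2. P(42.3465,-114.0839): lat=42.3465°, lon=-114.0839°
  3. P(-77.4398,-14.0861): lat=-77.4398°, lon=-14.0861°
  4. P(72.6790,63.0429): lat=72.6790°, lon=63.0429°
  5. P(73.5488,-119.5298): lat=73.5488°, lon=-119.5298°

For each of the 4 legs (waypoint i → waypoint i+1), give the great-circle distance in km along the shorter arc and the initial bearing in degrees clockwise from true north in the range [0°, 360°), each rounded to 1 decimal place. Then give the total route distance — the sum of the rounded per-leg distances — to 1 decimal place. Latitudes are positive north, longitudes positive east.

Leg 1: dist=3076.6 km, bearing=329.2°
Leg 2: dist=14818.6 km, bearing=162.9°
Leg 3: dist=17407.2 km, bearing=46.8°
Leg 4: dist=3754.3 km, bearing=1.3°
Total: 39056.7 km

Leg 1: φ1=0.3433429, φ2=0.7390859, Δφ=0.3957429, Δλ=-0.3278322 rad; a=sin²(Δφ/2)+cosφ1·cosφ2·sin²(Δλ/2)=0.0571769746; c=2·atan2(√a, √(1-a))=0.482912887; dist=6371·c=3076.638 ≈ 3076.6 km; running total=3076.6 km
Leg 1 bearing: y=sinΔλ·cosφ2=-0.23797891, x=cosφ1·sinφ2-sinφ1·cosφ2·cosΔλ=0.39874442; θ=atan2(y, x)=-30.8296° <0 so +360° → 329.1704° ≈ 329.2°
Leg 2: φ1=0.7390859, φ2=-1.3515795, Δφ=-2.0906653, Δλ=1.7452909 rad; a=sin²(Δφ/2)+cosφ1·cosφ2·sin²(Δλ/2)=0.8426976360; c=2·atan2(√a, √(1-a))=2.325942715; dist=6371·c=14818.581 ≈ 14818.6 km; running total=17895.2 km
Leg 2 bearing: y=sinΔλ·cosφ2=0.21416294, x=cosφ1·sinφ2-sinφ1·cosφ2·cosΔλ=-0.69596520; θ=atan2(y, x)=162.8958° ≈ 162.9°
Leg 3: φ1=-1.3515795, φ2=1.2684878, Δφ=2.6200673, Δλ=1.3461550 rad; a=sin²(Δφ/2)+cosφ1·cosφ2·sin²(Δλ/2)=0.9586913657; c=2·atan2(√a, √(1-a))=2.732250207; dist=6371·c=17407.166 ≈ 17407.2 km; running total=35302.4 km
Leg 3 bearing: y=sinΔλ·cosφ2=0.29024418, x=cosφ1·sinφ2-sinφ1·cosφ2·cosΔλ=0.27233663; θ=atan2(y, x)=46.8232° ≈ 46.8°
Leg 4: φ1=1.2684878, φ2=1.2836687, Δφ=0.0151809, Δλ=-3.1864947 rad; a=sin²(Δφ/2)+cosφ1·cosφ2·sin²(Δλ/2)=0.0843303646; c=2·atan2(√a, √(1-a))=0.589283190; dist=6371·c=3754.323 ≈ 3754.3 km; running total=39056.7 km
Leg 4 bearing: y=sinΔλ·cosφ2=0.01271193, x=cosφ1·sinφ2-sinφ1·cosφ2·cosΔλ=0.55561986; θ=atan2(y, x)=1.3106° ≈ 1.3°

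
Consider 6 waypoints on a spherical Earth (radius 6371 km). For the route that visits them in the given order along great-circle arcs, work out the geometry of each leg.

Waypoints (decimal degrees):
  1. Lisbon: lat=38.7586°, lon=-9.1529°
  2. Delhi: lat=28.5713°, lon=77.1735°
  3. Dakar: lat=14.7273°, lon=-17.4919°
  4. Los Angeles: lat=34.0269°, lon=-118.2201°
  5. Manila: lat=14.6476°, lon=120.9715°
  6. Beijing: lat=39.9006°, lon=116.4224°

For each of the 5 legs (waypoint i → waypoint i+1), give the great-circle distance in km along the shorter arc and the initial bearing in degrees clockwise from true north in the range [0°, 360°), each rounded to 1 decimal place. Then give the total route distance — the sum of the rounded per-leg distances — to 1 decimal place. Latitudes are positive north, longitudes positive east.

Leg 1: dist=7775.1 km, bearing=68.9°
Leg 2: dist=9672.9 km, bearing=285.1°
Leg 3: dist=10051.8 km, bearing=305.5°
Leg 4: dist=11743.9 km, bearing=300.4°
Leg 5: dist=2842.7 km, bearing=351.9°
Total: 42086.4 km

Leg 1: φ1=0.6764652, φ2=0.4986633, Δφ=-0.1778019, Δλ=1.5066799 rad; a=sin²(Δφ/2)+cosφ1·cosφ2·sin²(Δλ/2)=0.3283580574; c=2·atan2(√a, √(1-a))=1.220385301; dist=6371·c=7775.075 ≈ 7775.1 km; running total=7775.1 km
Leg 1 bearing: y=sinΔλ·cosφ2=0.87641812, x=cosφ1·sinφ2-sinφ1·cosφ2·cosΔλ=0.33770914; θ=atan2(y, x)=68.9269° ≈ 68.9°
Leg 2: φ1=0.4986633, φ2=0.2570399, Δφ=-0.2416234, Δλ=-1.6522229 rad; a=sin²(Δφ/2)+cosφ1·cosφ2·sin²(Δλ/2)=0.4737521333; c=2·atan2(√a, √(1-a))=1.518276452; dist=6371·c=9672.939 ≈ 9672.9 km; running total=17448.0 km
Leg 2 bearing: y=sinΔλ·cosφ2=-0.96394227, x=cosφ1·sinφ2-sinφ1·cosφ2·cosΔλ=0.26088214; θ=atan2(y, x)=-74.8562° <0 so +360° → 285.1438° ≈ 285.1°
Leg 3: φ1=0.2570399, φ2=0.5938814, Δφ=0.3368416, Δλ=-1.7580387 rad; a=sin²(Δφ/2)+cosφ1·cosφ2·sin²(Δλ/2)=0.5034759329; c=2·atan2(√a, √(1-a))=1.577748249; dist=6371·c=10051.834 ≈ 10051.8 km; running total=27499.8 km
Leg 3 bearing: y=sinΔλ·cosφ2=-0.81428903, x=cosφ1·sinφ2-sinφ1·cosφ2·cosΔλ=0.58041799; θ=atan2(y, x)=-54.5191° <0 so +360° → 305.4809° ≈ 305.5°
Leg 4: φ1=0.5938814, φ2=0.2556488, Δφ=-0.3382326, Δλ=4.1746810 rad; a=sin²(Δφ/2)+cosφ1·cosφ2·sin²(Δλ/2)=0.6345868664; c=2·atan2(√a, √(1-a))=1.843331323; dist=6371·c=11743.864 ≈ 11743.9 km; running total=39243.7 km
Leg 4 bearing: y=sinΔλ·cosφ2=-0.83097057, x=cosφ1·sinφ2-sinφ1·cosφ2·cosΔλ=0.48686078; θ=atan2(y, x)=-59.6342° <0 so +360° → 300.3658° ≈ 300.4°
Leg 5: φ1=0.2556488, φ2=0.6963968, Δφ=0.4407480, Δλ=-0.0793968 rad; a=sin²(Δφ/2)+cosφ1·cosφ2·sin²(Δλ/2)=0.0489526999; c=2·atan2(√a, √(1-a))=0.446197372; dist=6371·c=2842.723 ≈ 2842.7 km; running total=42086.4 km
Leg 5 bearing: y=sinΔλ·cosφ2=-0.06084593, x=cosφ1·sinφ2-sinφ1·cosφ2·cosΔλ=0.42722723; θ=atan2(y, x)=-8.1056° <0 so +360° → 351.8944° ≈ 351.9°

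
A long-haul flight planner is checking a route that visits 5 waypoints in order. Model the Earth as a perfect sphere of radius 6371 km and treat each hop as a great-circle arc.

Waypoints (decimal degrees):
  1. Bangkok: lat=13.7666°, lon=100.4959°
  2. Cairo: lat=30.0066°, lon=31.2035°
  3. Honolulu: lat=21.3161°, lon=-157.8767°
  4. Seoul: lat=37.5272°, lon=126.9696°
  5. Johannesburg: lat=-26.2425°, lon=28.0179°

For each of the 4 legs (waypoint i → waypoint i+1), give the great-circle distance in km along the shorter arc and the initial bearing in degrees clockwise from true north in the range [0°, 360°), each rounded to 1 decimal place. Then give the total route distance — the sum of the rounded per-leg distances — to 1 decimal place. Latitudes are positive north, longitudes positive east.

Leg 1: dist=7271.2 km, bearing=297.0°
Leg 2: dist=14226.2 km, bearing=10.7°
Leg 3: dist=7311.0 km, bearing=302.8°
Leg 4: dist=12491.1 km, bearing=253.3°
Total: 41299.5 km

Leg 1: φ1=0.2402725, φ2=0.5237140, Δφ=0.2834415, Δλ=-1.2093805 rad; a=sin²(Δφ/2)+cosφ1·cosφ2·sin²(Δλ/2)=0.2917918179; c=2·atan2(√a, √(1-a))=1.141296220; dist=6371·c=7271.198 ≈ 7271.2 km; running total=7271.2 km
Leg 1 bearing: y=sinΔλ·cosφ2=-0.81002380, x=cosφ1·sinφ2-sinφ1·cosφ2·cosΔλ=0.41286663; θ=atan2(y, x)=-62.9922° <0 so +360° → 297.0078° ≈ 297.0°
Leg 2: φ1=0.5237140, φ2=0.3720361, Δφ=-0.1516778, Δλ=-3.3000720 rad; a=sin²(Δφ/2)+cosφ1·cosφ2·sin²(Δλ/2)=0.8074119208; c=2·atan2(√a, √(1-a))=2.232958911; dist=6371·c=14226.181 ≈ 14226.2 km; running total=21497.4 km
Leg 2 bearing: y=sinΔλ·cosφ2=0.14702044, x=cosφ1·sinφ2-sinφ1·cosφ2·cosΔλ=0.77483975; θ=atan2(y, x)=10.7438° ≈ 10.7°
Leg 3: φ1=0.3720361, φ2=0.6549732, Δφ=0.2829371, Δλ=4.9715058 rad; a=sin²(Δφ/2)+cosφ1·cosφ2·sin²(Δλ/2)=0.2946336842; c=2·atan2(√a, √(1-a))=1.147538871; dist=6371·c=7310.970 ≈ 7311.0 km; running total=28808.4 km
Leg 3 bearing: y=sinΔλ·cosφ2=-0.76658911, x=cosφ1·sinφ2-sinφ1·cosφ2·cosΔλ=0.49359886; θ=atan2(y, x)=-57.2229° <0 so +360° → 302.7771° ≈ 302.8°
Leg 4: φ1=0.6549732, φ2=-0.4580180, Δφ=-1.1129912, Δλ=-1.7270330 rad; a=sin²(Δφ/2)+cosφ1·cosφ2·sin²(Δλ/2)=0.6900132797; c=2·atan2(√a, √(1-a))=1.960621337; dist=6371·c=12491.119 ≈ 12491.1 km; running total=41299.5 km
Leg 4 bearing: y=sinΔλ·cosφ2=-0.88600589, x=cosφ1·sinφ2-sinφ1·cosφ2·cosΔλ=-0.26565650; θ=atan2(y, x)=-106.6906° <0 so +360° → 253.3094° ≈ 253.3°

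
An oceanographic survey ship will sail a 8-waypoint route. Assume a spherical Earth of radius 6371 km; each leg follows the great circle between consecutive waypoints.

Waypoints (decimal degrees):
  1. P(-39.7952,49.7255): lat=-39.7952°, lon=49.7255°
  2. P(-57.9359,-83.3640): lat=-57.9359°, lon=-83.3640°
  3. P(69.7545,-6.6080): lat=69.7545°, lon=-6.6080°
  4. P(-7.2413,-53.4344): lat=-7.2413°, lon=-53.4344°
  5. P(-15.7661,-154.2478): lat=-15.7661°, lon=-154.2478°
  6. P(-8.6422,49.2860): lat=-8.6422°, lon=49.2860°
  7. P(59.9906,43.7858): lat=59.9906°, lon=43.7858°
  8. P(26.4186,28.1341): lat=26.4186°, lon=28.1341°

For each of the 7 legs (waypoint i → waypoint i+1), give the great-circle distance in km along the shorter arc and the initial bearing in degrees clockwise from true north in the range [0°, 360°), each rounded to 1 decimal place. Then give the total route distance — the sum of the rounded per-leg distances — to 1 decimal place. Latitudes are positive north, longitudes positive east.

Leg 1: dist=8307.0 km, bearing=203.7°
Leg 2: dist=15439.6 km, bearing=30.8°
Leg 3: dist=9262.9 km, bearing=226.8°
Leg 4: dist=10933.7 km, bearing=252.8°
Leg 5: dist=16262.5 km, bearing=225.3°
Leg 6: dist=7647.2 km, bearing=357.1°
Leg 7: dist=3920.3 km, bearing=204.7°
Total: 71773.2 km

Leg 1: φ1=-0.6945573, φ2=-1.0111722, Δφ=-0.3166149, Δλ=-2.3228500 rad; a=sin²(Δφ/2)+cosφ1·cosφ2·sin²(Δλ/2)=0.3681166773; c=2·atan2(√a, √(1-a))=1.303871264; dist=6371·c=8306.964 ≈ 8307.0 km; running total=8307.0 km
Leg 1 bearing: y=sinΔλ·cosφ2=-0.38768603, x=cosφ1·sinφ2-sinφ1·cosφ2·cosΔλ=-0.88324781; θ=atan2(y, x)=-156.3018° <0 so +360° → 203.6982° ≈ 203.7°
Leg 2: φ1=-1.0111722, φ2=1.2174457, Δφ=2.2286179, Δλ=1.3396449 rad; a=sin²(Δφ/2)+cosφ1·cosφ2·sin²(Δλ/2)=0.8765057880; c=2·atan2(√a, √(1-a))=2.423423311; dist=6371·c=15439.630 ≈ 15439.6 km; running total=23746.6 km
Leg 2 bearing: y=sinΔλ·cosφ2=0.33683974, x=cosφ1·sinφ2-sinφ1·cosφ2·cosΔλ=0.56525442; θ=atan2(y, x)=30.7911° ≈ 30.8°
Leg 3: φ1=1.2174457, φ2=-0.1263845, Δφ=-1.3438302, Δλ=-0.8172749 rad; a=sin²(Δφ/2)+cosφ1·cosφ2·sin²(Δλ/2)=0.4416912901; c=2·atan2(√a, √(1-a))=1.453912951; dist=6371·c=9262.879 ≈ 9262.9 km; running total=33009.5 km
Leg 3 bearing: y=sinΔλ·cosφ2=-0.72346727, x=cosφ1·sinφ2-sinφ1·cosφ2·cosΔλ=-0.68043772; θ=atan2(y, x)=-133.2444° <0 so +360° → 226.7556° ≈ 226.8°
Leg 4: φ1=-0.1263845, φ2=-0.2751704, Δφ=-0.1487858, Δλ=-1.7595258 rad; a=sin²(Δφ/2)+cosφ1·cosφ2·sin²(Δλ/2)=0.5724320671; c=2·atan2(√a, √(1-a))=1.716171984; dist=6371·c=10933.732 ≈ 10933.7 km; running total=43943.2 km
Leg 4 bearing: y=sinΔλ·cosφ2=-0.94529035, x=cosφ1·sinφ2-sinφ1·cosφ2·cosΔλ=-0.29230214; θ=atan2(y, x)=-107.1826° <0 so +360° → 252.8174° ≈ 252.8°
Leg 5: φ1=-0.2751704, φ2=-0.1508348, Δφ=0.1243355, Δλ=3.5523349 rad; a=sin²(Δφ/2)+cosφ1·cosφ2·sin²(Δλ/2)=0.9157432416; c=2·atan2(√a, √(1-a))=2.552574399; dist=6371·c=16262.451 ≈ 16262.5 km; running total=60205.7 km
Leg 5 bearing: y=sinΔλ·cosφ2=-0.39475644, x=cosφ1·sinφ2-sinφ1·cosφ2·cosΔλ=-0.39089331; θ=atan2(y, x)=-134.7183° <0 so +360° → 225.2817° ≈ 225.3°
Leg 6: φ1=-0.1508348, φ2=1.0470335, Δφ=1.1978683, Δλ=-0.0959966 rad; a=sin²(Δφ/2)+cosφ1·cosφ2·sin²(Δλ/2)=0.3189664261; c=2·atan2(√a, √(1-a))=1.200311778; dist=6371·c=7647.186 ≈ 7647.2 km; running total=67852.9 km
Leg 6 bearing: y=sinΔλ·cosφ2=-0.04793823, x=cosφ1·sinφ2-sinφ1·cosφ2·cosΔλ=0.93091853; θ=atan2(y, x)=-2.9479° <0 so +360° → 357.0521° ≈ 357.1°
Leg 7: φ1=1.0470335, φ2=0.4610916, Δφ=-0.5859419, Δλ=-0.2731737 rad; a=sin²(Δφ/2)+cosφ1·cosφ2·sin²(Δλ/2)=0.0917085866; c=2·atan2(√a, √(1-a))=0.615330311; dist=6371·c=3920.269 ≈ 3920.3 km; running total=71773.2 km
Leg 7 bearing: y=sinΔλ·cosφ2=-0.24161405, x=cosφ1·sinφ2-sinφ1·cosφ2·cosΔλ=-0.52422813; θ=atan2(y, x)=-155.2553° <0 so +360° → 204.7447° ≈ 204.7°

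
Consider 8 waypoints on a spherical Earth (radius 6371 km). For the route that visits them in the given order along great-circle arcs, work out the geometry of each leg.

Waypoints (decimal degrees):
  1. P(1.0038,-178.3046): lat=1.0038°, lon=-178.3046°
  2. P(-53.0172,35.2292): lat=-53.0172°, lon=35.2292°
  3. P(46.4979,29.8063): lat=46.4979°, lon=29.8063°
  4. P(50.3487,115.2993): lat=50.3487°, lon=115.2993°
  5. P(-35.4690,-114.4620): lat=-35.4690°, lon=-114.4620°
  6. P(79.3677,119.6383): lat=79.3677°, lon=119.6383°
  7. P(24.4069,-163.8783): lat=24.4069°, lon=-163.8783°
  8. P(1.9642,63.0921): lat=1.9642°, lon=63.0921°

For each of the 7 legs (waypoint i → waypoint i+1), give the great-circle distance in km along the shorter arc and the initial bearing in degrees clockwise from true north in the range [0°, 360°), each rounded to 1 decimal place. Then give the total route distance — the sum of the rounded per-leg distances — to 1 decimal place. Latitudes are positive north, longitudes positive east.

Leg 1: φ1=0.0175196, φ2=-0.9253247, Δφ=-0.9428443, Δλ=3.7268679 rad; a=sin²(Δφ/2)+cosφ1·cosφ2·sin²(Δλ/2)=0.7576831957; c=2·atan2(√a, √(1-a))=2.112231464; dist=6371·c=13457.027 ≈ 13457.0 km; running total=13457.0 km
Leg 1 bearing: y=sinΔλ·cosφ2=-0.33232750, x=cosφ1·sinφ2-sinφ1·cosφ2·cosΔλ=-0.78990880; θ=atan2(y, x)=-157.1827° <0 so +360° → 202.8173° ≈ 202.8°
Leg 2: φ1=-0.9253247, φ2=0.8115415, Δφ=1.7368662, Δλ=-0.0946475 rad; a=sin²(Δφ/2)+cosφ1·cosφ2·sin²(Δλ/2)=0.5835804940; c=2·atan2(√a, √(1-a))=1.738745761; dist=6371·c=11077.549 ≈ 11077.5 km; running total=24534.5 km
Leg 2 bearing: y=sinΔλ·cosφ2=-0.06505630, x=cosφ1·sinφ2-sinφ1·cosφ2·cosΔλ=0.98378091; θ=atan2(y, x)=-3.7834° <0 so +360° → 356.2166° ≈ 356.2°
Leg 3: φ1=0.8115415, φ2=0.8787506, Δφ=0.0672091, Δλ=1.4921343 rad; a=sin²(Δφ/2)+cosφ1·cosφ2·sin²(Δλ/2)=0.2035026052; c=2·atan2(√a, √(1-a))=0.936023275; dist=6371·c=5963.404 ≈ 5963.4 km; running total=30497.9 km
Leg 3 bearing: y=sinΔλ·cosφ2=0.63614040, x=cosφ1·sinφ2-sinφ1·cosφ2·cosΔλ=0.49364214; θ=atan2(y, x)=52.1887° ≈ 52.2°
Leg 4: φ1=0.8787506, φ2=-0.6190508, Δφ=-1.4978014, Δλ=-4.0100912 rad; a=sin²(Δφ/2)+cosφ1·cosφ2·sin²(Δλ/2)=0.8912400051; c=2·atan2(√a, √(1-a))=2.469435065; dist=6371·c=15732.771 ≈ 15732.8 km; running total=46230.7 km
Leg 4 bearing: y=sinΔλ·cosφ2=0.62170288, x=cosφ1·sinφ2-sinφ1·cosφ2·cosΔλ=0.03479318; θ=atan2(y, x)=86.7968° ≈ 86.8°
Leg 5: φ1=-0.6190508, φ2=1.3852277, Δφ=2.0042785, Δλ=4.0858210 rad; a=sin²(Δφ/2)+cosφ1·cosφ2·sin²(Δλ/2)=0.8292058746; c=2·atan2(√a, √(1-a))=2.289502946; dist=6371·c=14586.423 ≈ 14586.4 km; running total=60817.1 km
Leg 5 bearing: y=sinΔλ·cosφ2=-0.14945766, x=cosφ1·sinφ2-sinφ1·cosφ2·cosΔλ=0.73766956; θ=atan2(y, x)=-11.4535° <0 so +360° → 348.5465° ≈ 348.5°
Leg 6: φ1=1.3852277, φ2=0.4259808, Δφ=-0.9592469, Δλ=-4.9482982 rad; a=sin²(Δφ/2)+cosφ1·cosφ2·sin²(Δλ/2)=0.2773050350; c=2·atan2(√a, √(1-a))=1.109186601; dist=6371·c=7066.628 ≈ 7066.6 km; running total=67883.7 km
Leg 6 bearing: y=sinΔλ·cosφ2=0.88541139, x=cosφ1·sinφ2-sinφ1·cosφ2·cosΔλ=-0.13294541; θ=atan2(y, x)=98.5392° ≈ 98.5°
Leg 7: φ1=0.4259808, φ2=0.0342818, Δφ=-0.3916990, Δλ=3.9613808 rad; a=sin²(Δφ/2)+cosφ1·cosφ2·sin²(Δλ/2)=0.8034333865; c=2·atan2(√a, √(1-a))=2.222908817; dist=6371·c=14162.152 ≈ 14162.2 km; running total=82045.9 km
Leg 7 bearing: y=sinΔλ·cosφ2=-0.73057176, x=cosφ1·sinφ2-sinφ1·cosφ2·cosΔλ=0.31301377; θ=atan2(y, x)=-66.8073° <0 so +360° → 293.1927° ≈ 293.2°

Leg 1: dist=13457.0 km, bearing=202.8°
Leg 2: dist=11077.5 km, bearing=356.2°
Leg 3: dist=5963.4 km, bearing=52.2°
Leg 4: dist=15732.8 km, bearing=86.8°
Leg 5: dist=14586.4 km, bearing=348.5°
Leg 6: dist=7066.6 km, bearing=98.5°
Leg 7: dist=14162.2 km, bearing=293.2°
Total: 82045.9 km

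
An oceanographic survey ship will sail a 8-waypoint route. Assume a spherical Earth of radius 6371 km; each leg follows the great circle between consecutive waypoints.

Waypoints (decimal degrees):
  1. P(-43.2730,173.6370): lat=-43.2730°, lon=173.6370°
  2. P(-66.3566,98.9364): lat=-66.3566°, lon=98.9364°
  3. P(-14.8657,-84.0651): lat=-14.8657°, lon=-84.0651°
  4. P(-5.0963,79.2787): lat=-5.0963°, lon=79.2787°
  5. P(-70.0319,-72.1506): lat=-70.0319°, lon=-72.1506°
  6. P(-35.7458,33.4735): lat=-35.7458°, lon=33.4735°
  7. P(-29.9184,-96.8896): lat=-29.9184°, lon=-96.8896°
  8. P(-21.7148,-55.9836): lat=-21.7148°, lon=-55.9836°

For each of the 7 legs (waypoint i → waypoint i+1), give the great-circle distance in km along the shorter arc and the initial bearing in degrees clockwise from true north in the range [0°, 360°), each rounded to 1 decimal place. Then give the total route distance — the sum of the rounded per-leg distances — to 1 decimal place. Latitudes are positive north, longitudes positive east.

Leg 1: φ1=-0.7552563, φ2=-1.1581412, Δφ=-0.4028848, Δλ=-1.3037714 rad; a=sin²(Δφ/2)+cosφ1·cosφ2·sin²(Δλ/2)=0.1475083108; c=2·atan2(√a, √(1-a))=0.788396618; dist=6371·c=5022.875 ≈ 5022.9 km; running total=5022.9 km
Leg 1 bearing: y=sinΔλ·cosφ2=-0.38683015, x=cosφ1·sinφ2-sinφ1·cosφ2·cosΔλ=-0.59444165; θ=atan2(y, x)=-146.9461° <0 so +360° → 213.0539° ≈ 213.1°
Leg 2: φ1=-1.1581412, φ2=-0.2594554, Δφ=0.8986857, Δλ=-3.1939787 rad; a=sin²(Δφ/2)+cosφ1·cosφ2·sin²(Δλ/2)=0.5760347234; c=2·atan2(√a, √(1-a))=1.723458062; dist=6371·c=10980.151 ≈ 10980.2 km; running total=16003.1 km
Leg 2 bearing: y=sinΔλ·cosφ2=0.05060953, x=cosφ1·sinφ2-sinφ1·cosφ2·cosΔλ=-0.98707323; θ=atan2(y, x)=177.0649° ≈ 177.1°
Leg 3: φ1=-0.2594554, φ2=-0.0889472, Δφ=0.1705082, Δλ=2.8508871 rad; a=sin²(Δφ/2)+cosφ1·cosφ2·sin²(Δλ/2)=0.9497629006; c=2·atan2(√a, √(1-a))=2.689479174; dist=6371·c=17134.672 ≈ 17134.7 km; running total=33137.8 km
Leg 3 bearing: y=sinΔλ·cosφ2=0.28549513, x=cosφ1·sinφ2-sinφ1·cosφ2·cosΔλ=-0.33067486; θ=atan2(y, x)=139.1936° ≈ 139.2°
Leg 4: φ1=-0.0889472, φ2=-1.2222872, Δφ=-1.1333400, Δλ=-2.6429399 rad; a=sin²(Δφ/2)+cosφ1·cosφ2·sin²(Δλ/2)=0.6076183211; c=2·atan2(√a, √(1-a))=1.787730472; dist=6371·c=11389.631 ≈ 11389.6 km; running total=44527.4 km
Leg 4 bearing: y=sinΔλ·cosφ2=-0.16331844, x=cosφ1·sinφ2-sinφ1·cosφ2·cosΔλ=-0.96280853; θ=atan2(y, x)=-170.3727° <0 so +360° → 189.6273° ≈ 189.6°
Leg 5: φ1=-1.2222872, φ2=-0.6238819, Δφ=0.5984053, Δλ=1.8434883 rad; a=sin²(Δφ/2)+cosφ1·cosφ2·sin²(Δλ/2)=0.2627884954; c=2·atan2(√a, √(1-a))=1.076487861; dist=6371·c=6858.304 ≈ 6858.3 km; running total=51385.7 km
Leg 5 bearing: y=sinΔλ·cosφ2=0.78162705, x=cosφ1·sinφ2-sinφ1·cosφ2·cosΔλ=-0.40494686; θ=atan2(y, x)=117.3879° ≈ 117.4°
Leg 6: φ1=-0.6238819, φ2=-0.5221746, Δφ=0.1017073, Δλ=-2.2752653 rad; a=sin²(Δφ/2)+cosφ1·cosφ2·sin²(Δλ/2)=0.5821028844; c=2·atan2(√a, √(1-a))=1.735749124; dist=6371·c=11058.458 ≈ 11058.5 km; running total=62444.2 km
Leg 6 bearing: y=sinΔλ·cosφ2=-0.66041478, x=cosφ1·sinφ2-sinφ1·cosφ2·cosΔλ=-0.73272695; θ=atan2(y, x)=-137.9713° <0 so +360° → 222.0287° ≈ 222.0°
Leg 7: φ1=-0.5221746, φ2=-0.3789948, Δφ=0.1431798, Δλ=0.7139444 rad; a=sin²(Δφ/2)+cosφ1·cosφ2·sin²(Δλ/2)=0.1034410794; c=2·atan2(√a, √(1-a))=0.654885222; dist=6371·c=4172.274 ≈ 4172.3 km; running total=66616.5 km
Leg 7 bearing: y=sinΔλ·cosφ2=0.60835199, x=cosφ1·sinφ2-sinφ1·cosφ2·cosΔλ=0.02952864; θ=atan2(y, x)=87.2211° ≈ 87.2°

Leg 1: dist=5022.9 km, bearing=213.1°
Leg 2: dist=10980.2 km, bearing=177.1°
Leg 3: dist=17134.7 km, bearing=139.2°
Leg 4: dist=11389.6 km, bearing=189.6°
Leg 5: dist=6858.3 km, bearing=117.4°
Leg 6: dist=11058.5 km, bearing=222.0°
Leg 7: dist=4172.3 km, bearing=87.2°
Total: 66616.5 km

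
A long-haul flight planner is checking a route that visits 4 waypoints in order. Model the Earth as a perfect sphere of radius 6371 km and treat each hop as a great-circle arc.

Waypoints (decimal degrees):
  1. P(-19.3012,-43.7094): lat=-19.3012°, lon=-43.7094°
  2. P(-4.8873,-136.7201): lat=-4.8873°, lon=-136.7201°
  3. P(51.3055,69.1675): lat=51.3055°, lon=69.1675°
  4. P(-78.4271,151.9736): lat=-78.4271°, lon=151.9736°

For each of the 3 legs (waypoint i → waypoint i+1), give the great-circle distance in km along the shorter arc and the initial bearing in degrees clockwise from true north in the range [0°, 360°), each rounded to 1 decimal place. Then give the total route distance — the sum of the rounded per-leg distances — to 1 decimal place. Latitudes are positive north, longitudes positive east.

Leg 1: φ1=-0.3368695, φ2=-0.0852995, Δφ=0.2515700, Δλ=-1.6233430 rad; a=sin²(Δφ/2)+cosφ1·cosφ2·sin²(Δλ/2)=0.5106149669; c=2·atan2(√a, √(1-a))=1.592027856; dist=6371·c=10142.809 ≈ 10142.8 km; running total=10142.8 km
Leg 1 bearing: y=sinΔλ·cosφ2=-0.99498897, x=cosφ1·sinφ2-sinφ1·cosφ2·cosΔλ=-0.09770489; θ=atan2(y, x)=-95.6083° <0 so +360° → 264.3917° ≈ 264.4°
Leg 2: φ1=-0.0852995, φ2=0.8954499, Δφ=0.9807494, Δλ=3.5934165 rad; a=sin²(Δφ/2)+cosφ1·cosφ2·sin²(Δλ/2)=0.8134417070; c=2·atan2(√a, √(1-a))=2.248342898; dist=6371·c=14324.193 ≈ 14324.2 km; running total=24467.0 km
Leg 2 bearing: y=sinΔλ·cosφ2=-0.27295267, x=cosφ1·sinφ2-sinφ1·cosφ2·cosΔλ=0.72973559; θ=atan2(y, x)=-20.5080° <0 so +360° → 339.4920° ≈ 339.5°
Leg 3: φ1=0.8954499, φ2=-1.3688111, Δφ=-2.2642610, Δλ=1.4452391 rad; a=sin²(Δφ/2)+cosφ1·cosφ2·sin²(Δλ/2)=0.8744587395; c=2·atan2(√a, √(1-a))=2.417223303; dist=6371·c=15400.130 ≈ 15400.1 km; running total=39867.1 km
Leg 3 bearing: y=sinΔλ·cosφ2=0.19903534, x=cosφ1·sinφ2-sinφ1·cosφ2·cosΔλ=-0.63206609; θ=atan2(y, x)=162.5210° ≈ 162.5°

Leg 1: dist=10142.8 km, bearing=264.4°
Leg 2: dist=14324.2 km, bearing=339.5°
Leg 3: dist=15400.1 km, bearing=162.5°
Total: 39867.1 km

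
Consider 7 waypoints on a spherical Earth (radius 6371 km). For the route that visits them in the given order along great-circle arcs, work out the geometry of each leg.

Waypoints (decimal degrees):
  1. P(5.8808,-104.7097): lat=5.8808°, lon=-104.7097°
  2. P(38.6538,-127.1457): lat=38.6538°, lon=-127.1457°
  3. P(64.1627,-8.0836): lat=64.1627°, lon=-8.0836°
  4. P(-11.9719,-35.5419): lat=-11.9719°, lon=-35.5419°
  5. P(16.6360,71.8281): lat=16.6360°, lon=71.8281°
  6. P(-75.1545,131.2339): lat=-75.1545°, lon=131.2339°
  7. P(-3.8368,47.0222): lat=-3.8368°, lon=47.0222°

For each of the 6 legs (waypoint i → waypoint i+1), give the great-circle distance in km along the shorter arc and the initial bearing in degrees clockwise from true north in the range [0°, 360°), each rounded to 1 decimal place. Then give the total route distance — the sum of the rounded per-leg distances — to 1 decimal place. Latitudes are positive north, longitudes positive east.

Leg 1: φ1=0.1026393, φ2=0.6746361, Δφ=0.5719968, Δλ=-0.3915821 rad; a=sin²(Δφ/2)+cosφ1·cosφ2·sin²(Δλ/2)=0.1089894195; c=2·atan2(√a, √(1-a))=0.672894147; dist=6371·c=4287.009 ≈ 4287.0 km; running total=4287.0 km
Leg 1 bearing: y=sinΔλ·cosφ2=-0.29804453, x=cosφ1·sinφ2-sinφ1·cosφ2·cosΔλ=0.54736858; θ=atan2(y, x)=-28.5685° <0 so +360° → 331.4315° ≈ 331.4°
Leg 2: φ1=0.6746361, φ2=1.1198504, Δφ=0.4452143, Δλ=2.0780257 rad; a=sin²(Δφ/2)+cosφ1·cosφ2·sin²(Δλ/2)=0.3015754941; c=2·atan2(√a, √(1-a))=1.162714922; dist=6371·c=7407.657 ≈ 7407.7 km; running total=11694.7 km
Leg 2 bearing: y=sinΔλ·cosφ2=0.38094501, x=cosφ1·sinφ2-sinφ1·cosφ2·cosΔλ=0.83509985; θ=atan2(y, x)=24.5209° ≈ 24.5°
Leg 3: φ1=1.1198504, φ2=-0.2089491, Δφ=-1.3287994, Δλ=-0.4792377 rad; a=sin²(Δφ/2)+cosφ1·cosφ2·sin²(Δλ/2)=0.4041932926; c=2·atan2(√a, √(1-a))=1.377990568; dist=6371·c=8779.178 ≈ 8779.2 km; running total=20473.9 km
Leg 3 bearing: y=sinΔλ·cosφ2=-0.45107368, x=cosφ1·sinφ2-sinφ1·cosφ2·cosΔλ=-0.87167473; θ=atan2(y, x)=-152.6394° <0 so +360° → 207.3606° ≈ 207.4°
Leg 4: φ1=-0.2089491, φ2=0.2903530, Δφ=0.4993020, Δλ=1.8739600 rad; a=sin²(Δφ/2)+cosφ1·cosφ2·sin²(Δλ/2)=0.6696045942; c=2·atan2(√a, √(1-a))=1.916872444; dist=6371·c=12212.394 ≈ 12212.4 km; running total=32686.3 km
Leg 4 bearing: y=sinΔλ·cosφ2=0.91444848, x=cosφ1·sinφ2-sinφ1·cosφ2·cosΔλ=0.22072859; θ=atan2(y, x)=76.4296° ≈ 76.4°
Leg 5: φ1=0.2903530, φ2=-1.3116935, Δφ=-1.6020464, Δλ=1.0368268 rad; a=sin²(Δφ/2)+cosφ1·cosφ2·sin²(Δλ/2)=0.5758957026; c=2·atan2(√a, √(1-a))=1.723176755; dist=6371·c=10978.359 ≈ 10978.4 km; running total=43664.7 km
Leg 5 bearing: y=sinΔλ·cosφ2=0.22054689, x=cosφ1·sinφ2-sinφ1·cosφ2·cosΔλ=-0.96349283; θ=atan2(y, x)=167.1069° ≈ 167.1°
Leg 6: φ1=-1.3116935, φ2=-0.0669648, Δφ=1.2447287, Δλ=-1.4697714 rad; a=sin²(Δφ/2)+cosφ1·cosφ2·sin²(Δλ/2)=0.4547684140; c=2·atan2(√a, √(1-a))=1.480209313; dist=6371·c=9430.414 ≈ 9430.4 km; running total=53095.1 km
Leg 6 bearing: y=sinΔλ·cosφ2=-0.99267145, x=cosφ1·sinφ2-sinφ1·cosφ2·cosΔλ=0.08012372; θ=atan2(y, x)=-85.3854° <0 so +360° → 274.6146° ≈ 274.6°

Leg 1: dist=4287.0 km, bearing=331.4°
Leg 2: dist=7407.7 km, bearing=24.5°
Leg 3: dist=8779.2 km, bearing=207.4°
Leg 4: dist=12212.4 km, bearing=76.4°
Leg 5: dist=10978.4 km, bearing=167.1°
Leg 6: dist=9430.4 km, bearing=274.6°
Total: 53095.1 km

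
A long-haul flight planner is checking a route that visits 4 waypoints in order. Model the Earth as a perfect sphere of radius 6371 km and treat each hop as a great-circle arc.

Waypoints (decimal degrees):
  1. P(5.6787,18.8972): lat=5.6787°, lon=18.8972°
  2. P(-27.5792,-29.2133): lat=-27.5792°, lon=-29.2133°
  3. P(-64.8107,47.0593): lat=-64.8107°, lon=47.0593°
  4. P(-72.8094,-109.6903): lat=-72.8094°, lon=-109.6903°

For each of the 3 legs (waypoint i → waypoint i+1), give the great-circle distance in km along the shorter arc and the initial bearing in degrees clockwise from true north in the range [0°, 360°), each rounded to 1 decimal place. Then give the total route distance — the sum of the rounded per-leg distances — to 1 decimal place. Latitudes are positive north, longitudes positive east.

Leg 1: φ1=0.0991120, φ2=-0.4813478, Δφ=-0.5804599, Δλ=-0.8396866 rad; a=sin²(Δφ/2)+cosφ1·cosφ2·sin²(Δλ/2)=0.2284443448; c=2·atan2(√a, √(1-a))=0.996658201; dist=6371·c=6349.709 ≈ 6349.7 km; running total=6349.7 km
Leg 1 bearing: y=sinΔλ·cosφ2=-0.65984517, x=cosφ1·sinφ2-sinφ1·cosφ2·cosΔλ=-0.51926338; θ=atan2(y, x)=-128.2009° <0 so +360° → 231.7991° ≈ 231.8°
Leg 2: φ1=-0.4813478, φ2=-1.1311601, Δφ=-0.6498123, Δλ=1.3312080 rad; a=sin²(Δφ/2)+cosφ1·cosφ2·sin²(Δλ/2)=0.2457646653; c=2·atan2(√a, √(1-a))=1.037388532; dist=6371·c=6609.202 ≈ 6609.2 km; running total=12958.9 km
Leg 2 bearing: y=sinΔλ·cosφ2=0.41345307, x=cosφ1·sinφ2-sinφ1·cosφ2·cosΔλ=-0.75532386; θ=atan2(y, x)=151.3044° ≈ 151.3°
Leg 3: φ1=-1.1311601, φ2=-1.2707638, Δφ=-0.1396037, Δλ=-2.7357966 rad; a=sin²(Δφ/2)+cosφ1·cosφ2·sin²(Δλ/2)=0.1255462885; c=2·atan2(√a, √(1-a))=0.724384526; dist=6371·c=4615.054 ≈ 4615.1 km; running total=17574.0 km
Leg 3 bearing: y=sinΔλ·cosφ2=-0.11666896, x=cosφ1·sinφ2-sinφ1·cosφ2·cosΔλ=-0.65232356; θ=atan2(y, x)=-169.8598° <0 so +360° → 190.1402° ≈ 190.1°

Leg 1: dist=6349.7 km, bearing=231.8°
Leg 2: dist=6609.2 km, bearing=151.3°
Leg 3: dist=4615.1 km, bearing=190.1°
Total: 17574.0 km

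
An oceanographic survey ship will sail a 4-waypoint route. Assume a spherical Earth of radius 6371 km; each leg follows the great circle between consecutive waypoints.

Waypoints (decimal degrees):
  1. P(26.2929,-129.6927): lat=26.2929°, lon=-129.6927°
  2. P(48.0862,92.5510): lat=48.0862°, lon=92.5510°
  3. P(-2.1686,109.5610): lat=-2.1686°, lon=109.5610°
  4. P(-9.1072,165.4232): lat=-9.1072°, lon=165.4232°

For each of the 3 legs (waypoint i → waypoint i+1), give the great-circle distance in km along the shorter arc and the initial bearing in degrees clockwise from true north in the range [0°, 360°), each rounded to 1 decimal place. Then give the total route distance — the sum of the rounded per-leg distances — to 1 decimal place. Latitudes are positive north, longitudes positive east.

Leg 1: dist=10733.7 km, bearing=333.1°
Leg 2: dist=5826.4 km, bearing=158.3°
Leg 3: dist=6223.0 km, bearing=99.5°
Total: 22783.1 km

Leg 1: φ1=0.4588977, φ2=0.8392625, Δφ=0.3803648, Δλ=3.8788843 rad; a=sin²(Δφ/2)+cosφ1·cosφ2·sin²(Δλ/2)=0.5568660000; c=2·atan2(√a, √(1-a))=1.684774952; dist=6371·c=10733.701 ≈ 10733.7 km; running total=10733.7 km
Leg 1 bearing: y=sinΔλ·cosφ2=-0.44909459, x=cosφ1·sinφ2-sinφ1·cosφ2·cosΔλ=0.88621616; θ=atan2(y, x)=-26.8738° <0 so +360° → 333.1262° ≈ 333.1°
Leg 2: φ1=0.8392625, φ2=-0.0378492, Δφ=-0.8771117, Δλ=0.2968805 rad; a=sin²(Δφ/2)+cosφ1·cosφ2·sin²(Δλ/2)=0.1949137588; c=2·atan2(√a, √(1-a))=0.914518047; dist=6371·c=5826.394 ≈ 5826.4 km; running total=16560.1 km
Leg 2 bearing: y=sinΔλ·cosφ2=0.29232909, x=cosφ1·sinφ2-sinφ1·cosφ2·cosΔλ=-0.73636488; θ=atan2(y, x)=158.3474° ≈ 158.3°
Leg 3: φ1=-0.0378492, φ2=-0.1589506, Δφ=-0.1211014, Δλ=0.9749793 rad; a=sin²(Δφ/2)+cosφ1·cosφ2·sin²(Δλ/2)=0.2201482991; c=2·atan2(√a, √(1-a))=0.976768481; dist=6371·c=6222.992 ≈ 6223.0 km; running total=22783.1 km
Leg 3 bearing: y=sinΔλ·cosφ2=0.81725636, x=cosφ1·sinφ2-sinφ1·cosφ2·cosΔλ=-0.13720114; θ=atan2(y, x)=99.5300° ≈ 99.5°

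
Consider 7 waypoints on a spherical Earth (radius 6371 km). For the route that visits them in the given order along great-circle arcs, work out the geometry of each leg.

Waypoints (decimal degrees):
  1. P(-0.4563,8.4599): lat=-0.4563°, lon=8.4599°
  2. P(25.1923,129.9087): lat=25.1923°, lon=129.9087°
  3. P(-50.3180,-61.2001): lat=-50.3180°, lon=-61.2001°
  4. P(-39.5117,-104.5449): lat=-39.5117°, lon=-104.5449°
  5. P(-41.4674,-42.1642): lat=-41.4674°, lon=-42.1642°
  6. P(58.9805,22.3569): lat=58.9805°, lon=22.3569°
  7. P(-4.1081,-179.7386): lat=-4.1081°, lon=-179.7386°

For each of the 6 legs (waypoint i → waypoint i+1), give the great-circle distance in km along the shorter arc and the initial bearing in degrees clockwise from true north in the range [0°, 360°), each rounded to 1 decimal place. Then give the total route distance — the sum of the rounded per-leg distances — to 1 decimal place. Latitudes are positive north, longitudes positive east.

Leg 1: dist=13164.5 km, bearing=61.3°
Leg 2: dist=17063.0 km, bearing=164.0°
Leg 3: dist=3560.0 km, bearing=272.8°
Leg 4: dist=5162.1 km, bearing=113.6°
Leg 5: dist=12638.9 km, bearing=30.5°
Leg 6: dist=13624.0 km, bearing=26.4°
Total: 65212.5 km

Leg 1: φ1=-0.0079639, φ2=0.4396886, Δφ=0.4476525, Δλ=2.1196814 rad; a=sin²(Δφ/2)+cosφ1·cosφ2·sin²(Δλ/2)=0.7377429947; c=2·atan2(√a, √(1-a))=2.066312710; dist=6371·c=13164.478 ≈ 13164.5 km; running total=13164.5 km
Leg 1 bearing: y=sinΔλ·cosφ2=0.77196286, x=cosφ1·sinφ2-sinφ1·cosφ2·cosΔλ=0.42188437; θ=atan2(y, x)=61.3430° ≈ 61.3°
Leg 2: φ1=0.4396886, φ2=-0.8782148, Δφ=-1.3179034, Δλ=-3.3354778 rad; a=sin²(Δφ/2)+cosφ1·cosφ2·sin²(Δλ/2)=0.9472761946; c=2·atan2(√a, √(1-a))=2.678225075; dist=6371·c=17062.972 ≈ 17063.0 km; running total=30227.5 km
Leg 2 bearing: y=sinΔλ·cosφ2=0.12302653, x=cosφ1·sinφ2-sinφ1·cosφ2·cosΔλ=-0.42969815; θ=atan2(y, x)=164.0231° ≈ 164.0°
Leg 3: φ1=-0.8782148, φ2=-0.6896093, Δφ=0.1886055, Δλ=-0.7565095 rad; a=sin²(Δφ/2)+cosφ1·cosφ2·sin²(Δλ/2)=0.0760510364; c=2·atan2(√a, √(1-a))=0.558788677; dist=6371·c=3560.043 ≈ 3560.0 km; running total=33787.5 km
Leg 3 bearing: y=sinΔλ·cosφ2=-0.52954407, x=cosφ1·sinφ2-sinφ1·cosφ2·cosΔλ=0.02553793; θ=atan2(y, x)=-87.2390° <0 so +360° → 272.7610° ≈ 272.8°
Leg 4: φ1=-0.6896093, φ2=-0.7237427, Δφ=-0.0341334, Δλ=1.0887486 rad; a=sin²(Δφ/2)+cosφ1·cosφ2·sin²(Δλ/2)=0.1553408892; c=2·atan2(√a, √(1-a))=0.810248783; dist=6371·c=5162.095 ≈ 5162.1 km; running total=38949.6 km
Leg 4 bearing: y=sinΔλ·cosφ2=0.66394427, x=cosφ1·sinφ2-sinφ1·cosφ2·cosΔλ=-0.28985928; θ=atan2(y, x)=113.5847° ≈ 113.6°
Leg 5: φ1=-0.7237427, φ2=1.0294039, Δφ=1.7531466, Δλ=1.1261056 rad; a=sin²(Δφ/2)+cosφ1·cosφ2·sin²(Δλ/2)=0.7006899025; c=2·atan2(√a, √(1-a))=1.983819159; dist=6371·c=12638.912 ≈ 12638.9 km; running total=51588.5 km
Leg 5 bearing: y=sinΔλ·cosφ2=0.46521074, x=cosφ1·sinφ2-sinφ1·cosφ2·cosΔλ=0.78896972; θ=atan2(y, x)=30.5254° ≈ 30.5°
Leg 6: φ1=1.0294039, φ2=-0.0716999, Δφ=-1.1011038, Δλ=-3.5272319 rad; a=sin²(Δφ/2)+cosφ1·cosφ2·sin²(Δλ/2)=0.7688248899; c=2·atan2(√a, √(1-a))=2.138443583; dist=6371·c=13624.024 ≈ 13624.0 km; running total=65212.5 km
Leg 6 bearing: y=sinΔλ·cosφ2=0.37518503, x=cosφ1·sinφ2-sinφ1·cosφ2·cosΔλ=0.75509530; θ=atan2(y, x)=26.4215° ≈ 26.4°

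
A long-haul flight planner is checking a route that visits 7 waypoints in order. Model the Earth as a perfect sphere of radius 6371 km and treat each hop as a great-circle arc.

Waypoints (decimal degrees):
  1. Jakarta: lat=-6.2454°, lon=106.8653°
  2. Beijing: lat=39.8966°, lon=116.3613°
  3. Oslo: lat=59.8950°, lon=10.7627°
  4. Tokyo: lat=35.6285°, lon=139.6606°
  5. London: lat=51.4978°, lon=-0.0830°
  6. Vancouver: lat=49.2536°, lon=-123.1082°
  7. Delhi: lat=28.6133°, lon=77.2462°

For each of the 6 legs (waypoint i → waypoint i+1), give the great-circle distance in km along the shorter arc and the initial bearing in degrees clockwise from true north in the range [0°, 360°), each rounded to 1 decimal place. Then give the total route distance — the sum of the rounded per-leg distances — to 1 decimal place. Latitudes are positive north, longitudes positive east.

Leg 1: φ1=-0.1090028, φ2=0.6963270, Δφ=0.8053298, Δλ=0.1657365 rad; a=sin²(Δφ/2)+cosφ1·cosφ2·sin²(Δλ/2)=0.1587885243; c=2·atan2(√a, √(1-a))=0.819724036; dist=6371·c=5222.462 ≈ 5222.5 km; running total=5222.5 km
Leg 1 bearing: y=sinΔλ·cosφ2=0.12657223, x=cosφ1·sinφ2-sinφ1·cosφ2·cosΔλ=0.71991554; θ=atan2(y, x)=9.9716° ≈ 10.0°
Leg 2: φ1=0.6963270, φ2=1.0453650, Δφ=0.3490379, Δλ=-1.8430433 rad; a=sin²(Δφ/2)+cosφ1·cosφ2·sin²(Δλ/2)=0.2742963422; c=2·atan2(√a, √(1-a))=1.102454470; dist=6371·c=7023.737 ≈ 7023.7 km; running total=12246.2 km
Leg 2 bearing: y=sinΔλ·cosφ2=-0.48311238, x=cosφ1·sinφ2-sinφ1·cosφ2·cosΔλ=0.75022254; θ=atan2(y, x)=-32.7799° <0 so +360° → 327.2201° ≈ 327.2°
Leg 3: φ1=1.0453650, φ2=0.6218346, Δφ=-0.4235303, Δλ=2.2496928 rad; a=sin²(Δφ/2)+cosφ1·cosφ2·sin²(Δλ/2)=0.3760284066; c=2·atan2(√a, √(1-a))=1.320239759; dist=6371·c=8411.248 ≈ 8411.2 km; running total=20657.4 km
Leg 3 bearing: y=sinΔλ·cosφ2=0.63258338, x=cosφ1·sinφ2-sinφ1·cosφ2·cosΔλ=0.73373186; θ=atan2(y, x)=40.7661° ≈ 40.8°
Leg 4: φ1=0.6218346, φ2=0.8988062, Δφ=0.2769715, Δλ=-2.4389859 rad; a=sin²(Δφ/2)+cosφ1·cosφ2·sin²(Δλ/2)=0.4651454743; c=2·atan2(√a, √(1-a))=1.501030695; dist=6371·c=9563.067 ≈ 9563.1 km; running total=30220.5 km
Leg 4 bearing: y=sinΔλ·cosφ2=-0.40229412, x=cosφ1·sinφ2-sinφ1·cosφ2·cosΔλ=0.91285272; θ=atan2(y, x)=-23.7831° <0 so +360° → 336.2169° ≈ 336.2°
Leg 5: φ1=0.8988062, φ2=0.8596375, Δφ=-0.0391687, Δλ=-2.1471948 rad; a=sin²(Δφ/2)+cosφ1·cosφ2·sin²(Δλ/2)=0.3142846592; c=2·atan2(√a, √(1-a))=1.190246862; dist=6371·c=7583.063 ≈ 7583.1 km; running total=37803.6 km
Leg 5 bearing: y=sinΔλ·cosφ2=-0.54725406, x=cosφ1·sinφ2-sinφ1·cosφ2·cosΔλ=0.75003482; θ=atan2(y, x)=-36.1159° <0 so +360° → 323.8841° ≈ 323.9°
Leg 6: φ1=0.8596375, φ2=0.4993963, Δφ=-0.3602412, Δλ=3.4968440 rad; a=sin²(Δφ/2)+cosφ1·cosφ2·sin²(Δλ/2)=0.5872024583; c=2·atan2(√a, √(1-a))=1.746097717; dist=6371·c=11124.389 ≈ 11124.4 km; running total=48928.0 km
Leg 6 bearing: y=sinΔλ·cosφ2=-0.30534663, x=cosφ1·sinφ2-sinφ1·cosφ2·cosΔλ=0.93613373; θ=atan2(y, x)=-18.0652° <0 so +360° → 341.9348° ≈ 341.9°

Leg 1: dist=5222.5 km, bearing=10.0°
Leg 2: dist=7023.7 km, bearing=327.2°
Leg 3: dist=8411.2 km, bearing=40.8°
Leg 4: dist=9563.1 km, bearing=336.2°
Leg 5: dist=7583.1 km, bearing=323.9°
Leg 6: dist=11124.4 km, bearing=341.9°
Total: 48928.0 km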